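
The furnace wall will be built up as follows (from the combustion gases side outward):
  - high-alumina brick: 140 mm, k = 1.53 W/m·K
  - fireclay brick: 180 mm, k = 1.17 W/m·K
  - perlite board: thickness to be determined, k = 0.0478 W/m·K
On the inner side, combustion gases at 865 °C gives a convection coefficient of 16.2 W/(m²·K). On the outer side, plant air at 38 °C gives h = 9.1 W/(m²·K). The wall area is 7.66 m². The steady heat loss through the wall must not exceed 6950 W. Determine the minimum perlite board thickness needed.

L ≈ 23.6 mm

Treating each layer as a thermal resistance in series:
R_inner film = 1/(h_i·A) = 1/(16.2×7.66) = 0.008059 K/W
R_high-alumina brick = L/(kA) = 0.14/(1.53×7.66) = 0.01195 K/W
R_fireclay brick = L/(kA) = 0.18/(1.17×7.66) = 0.02008 K/W
R_outer film = 1/(h_o·A) = 1/(9.1×7.66) = 0.01435 K/W
Sum of the known resistances R_other = 0.05443 K/W
Required total resistance R_tot = ΔT/Q_allow = 827/6950 = 0.119 K/W
R_perlite board = R_tot − R_other = 0.06456 K/W
L = R·k·A = 0.06456×0.0478×7.66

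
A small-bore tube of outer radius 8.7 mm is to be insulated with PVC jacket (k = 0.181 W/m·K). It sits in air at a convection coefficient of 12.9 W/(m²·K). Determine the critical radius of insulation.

r_cr ≈ 14 mm

For a cylinder r_cr = k/h = 0.181/12.9
r_cr = 14 mm; since the bare radius (8.7 mm) is below r_cr, adding a thin layer of insulation will *increase* heat loss.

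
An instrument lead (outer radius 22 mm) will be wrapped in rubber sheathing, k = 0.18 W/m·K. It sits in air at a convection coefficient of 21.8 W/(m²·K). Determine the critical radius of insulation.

r_cr ≈ 8.26 mm

For a cylinder r_cr = k/h = 0.18/21.8
r_cr = 8.26 mm; since the bare radius (22 mm) is above r_cr, any added insulation will reduce heat loss.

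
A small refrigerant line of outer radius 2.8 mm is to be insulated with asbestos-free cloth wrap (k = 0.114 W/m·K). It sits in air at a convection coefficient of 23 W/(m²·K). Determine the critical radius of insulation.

r_cr ≈ 4.96 mm

For a cylinder r_cr = k/h = 0.114/23
r_cr = 4.96 mm; since the bare radius (2.8 mm) is below r_cr, adding a thin layer of insulation will *increase* heat loss.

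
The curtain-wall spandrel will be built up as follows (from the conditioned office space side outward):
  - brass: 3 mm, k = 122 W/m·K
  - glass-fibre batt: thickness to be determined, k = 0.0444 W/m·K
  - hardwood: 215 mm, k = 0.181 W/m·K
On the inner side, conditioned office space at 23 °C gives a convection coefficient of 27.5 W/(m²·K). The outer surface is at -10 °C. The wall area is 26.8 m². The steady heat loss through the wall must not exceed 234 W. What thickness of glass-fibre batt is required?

Treating each layer as a thermal resistance in series:
R_inner film = 1/(h_i·A) = 1/(27.5×26.8) = 0.001357 K/W
R_brass = L/(kA) = 0.003/(122×26.8) = 9.175×10^-7 K/W
R_hardwood = L/(kA) = 0.215/(0.181×26.8) = 0.04432 K/W
Sum of the known resistances R_other = 0.04568 K/W
Required total resistance R_tot = ΔT/Q_allow = 33/234 = 0.141 K/W
R_glass-fibre batt = R_tot − R_other = 0.09535 K/W
L = R·k·A = 0.09535×0.0444×26.8

L ≈ 113 mm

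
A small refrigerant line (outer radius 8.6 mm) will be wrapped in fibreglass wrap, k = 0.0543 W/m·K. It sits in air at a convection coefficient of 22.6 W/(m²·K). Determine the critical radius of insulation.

For a cylinder r_cr = k/h = 0.0543/22.6
r_cr = 2.4 mm; since the bare radius (8.6 mm) is above r_cr, any added insulation will reduce heat loss.

r_cr ≈ 2.4 mm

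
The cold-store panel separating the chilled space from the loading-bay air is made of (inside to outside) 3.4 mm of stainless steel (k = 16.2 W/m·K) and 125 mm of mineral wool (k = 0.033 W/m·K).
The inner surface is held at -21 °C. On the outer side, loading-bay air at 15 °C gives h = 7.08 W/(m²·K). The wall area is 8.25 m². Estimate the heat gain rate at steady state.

Using the resistance-network approach (series):
R_stainless steel = L/(kA) = 0.0034/(16.2×8.25) = 2.544×10^-5 K/W
R_mineral wool = L/(kA) = 0.125/(0.033×8.25) = 0.4591 K/W
R_outer film = 1/(h_o·A) = 1/(7.08×8.25) = 0.01712 K/W
R_total = 0.4763 K/W
Q = ΔT / R_total = 36 / 0.4763

Q ≈ 75.6 W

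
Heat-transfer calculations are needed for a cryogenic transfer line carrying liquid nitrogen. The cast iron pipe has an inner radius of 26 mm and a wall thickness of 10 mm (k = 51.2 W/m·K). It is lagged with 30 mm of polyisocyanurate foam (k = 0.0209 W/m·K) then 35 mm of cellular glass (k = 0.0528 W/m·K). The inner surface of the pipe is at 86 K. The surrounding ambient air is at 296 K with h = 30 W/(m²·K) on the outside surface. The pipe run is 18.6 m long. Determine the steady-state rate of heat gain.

Q ≈ 656 W

Cylindrical conduction, so R = ln(r₂/r₁)/(2πkL) per layer, in series:
R_cast iron pipe wall = ln(36/26)/(2π×51.2×18.6) = 5.439×10^-5 K/W
R_polyisocyanurate foam = ln(66/36)/(2π×0.0209×18.6) = 0.2482 K/W
R_cellular glass = ln(101/66)/(2π×0.0528×18.6) = 0.06895 K/W
R_outer film = 1/(h_o·2πr_oL) = 1/(30×2π×0.101×18.6) = 0.002824 K/W
R_total = 0.32 K/W
Q = ΔT/R_total = 210/0.32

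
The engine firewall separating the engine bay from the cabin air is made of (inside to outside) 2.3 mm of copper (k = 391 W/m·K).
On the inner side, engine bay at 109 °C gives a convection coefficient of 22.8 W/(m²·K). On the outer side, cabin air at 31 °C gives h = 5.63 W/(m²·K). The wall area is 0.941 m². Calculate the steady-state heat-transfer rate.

Q ≈ 331 W

Model the wall as resistances in series:
R_inner film = 1/(h_i·A) = 1/(22.8×0.941) = 0.04661 K/W
R_copper = L/(kA) = 0.0023/(391×0.941) = 6.251×10^-6 K/W
R_outer film = 1/(h_o·A) = 1/(5.63×0.941) = 0.1888 K/W
R_total = 0.2354 K/W
Q = ΔT / R_total = 78 / 0.2354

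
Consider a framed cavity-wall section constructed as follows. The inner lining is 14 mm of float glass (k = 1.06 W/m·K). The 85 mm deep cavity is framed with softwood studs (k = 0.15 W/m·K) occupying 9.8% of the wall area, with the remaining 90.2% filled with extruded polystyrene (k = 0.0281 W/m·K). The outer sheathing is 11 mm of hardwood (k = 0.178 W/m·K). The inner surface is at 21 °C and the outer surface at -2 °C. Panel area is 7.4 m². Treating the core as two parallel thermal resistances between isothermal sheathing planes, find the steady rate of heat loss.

Q ≈ 77.4 W

Sheathing layers in series; stud and cavity paths in parallel between them.
R_inner = 0.014/(1.06×7.4) = 0.001785 K/W
R_stud  = 0.085/(0.15×0.098×7.4) = 0.7814 K/W
R_cav   = 0.085/(0.0281×0.902×7.4) = 0.4532 K/W
1/R_core = 1/R_stud + 1/R_cav → R_core = 0.2868 K/W
R_outer = 0.011/(0.178×7.4) = 0.008351 K/W
R_total = 0.297 K/W
Q = ΔT/R_total = 23/0.297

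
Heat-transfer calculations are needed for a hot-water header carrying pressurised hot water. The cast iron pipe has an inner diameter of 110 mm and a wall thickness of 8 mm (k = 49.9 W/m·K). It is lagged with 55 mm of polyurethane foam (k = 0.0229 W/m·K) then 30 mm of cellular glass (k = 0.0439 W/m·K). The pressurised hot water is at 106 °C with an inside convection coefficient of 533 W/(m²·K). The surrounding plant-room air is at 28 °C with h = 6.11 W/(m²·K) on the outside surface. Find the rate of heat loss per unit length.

q′ ≈ 14.5 W/m

For a radial system each layer contributes R = ln(r_out/r_in)/(2πkL); films add R = 1/(hA).
R_inner film = 1/(h_i·2πr₁L) = 1/(533×2π×0.055×1) = 0.005429 K/W
R_cast iron pipe wall = ln(63/55)/(2π×49.9×1) = 4.331×10^-4 K/W
R_polyurethane foam = ln(118/63)/(2π×0.0229×1) = 4.361 K/W
R_cellular glass = ln(148/118)/(2π×0.0439×1) = 0.8213 K/W
R_outer film = 1/(h_o·2πr_oL) = 1/(6.11×2π×0.148×1) = 0.176 K/W
R_total = 5.365 K/W
Q = ΔT/R_total = 78/5.365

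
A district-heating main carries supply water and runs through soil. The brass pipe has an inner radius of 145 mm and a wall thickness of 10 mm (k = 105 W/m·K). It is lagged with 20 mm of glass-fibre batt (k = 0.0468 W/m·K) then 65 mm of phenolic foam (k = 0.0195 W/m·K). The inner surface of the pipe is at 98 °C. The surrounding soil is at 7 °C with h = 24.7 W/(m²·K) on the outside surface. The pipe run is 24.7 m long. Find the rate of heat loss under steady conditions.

For a radial system each layer contributes R = ln(r_out/r_in)/(2πkL); films add R = 1/(hA).
R_brass pipe wall = ln(155/145)/(2π×105×24.7) = 4.093×10^-6 K/W
R_glass-fibre batt = ln(175/155)/(2π×0.0468×24.7) = 0.01671 K/W
R_phenolic foam = ln(240/175)/(2π×0.0195×24.7) = 0.1044 K/W
R_outer film = 1/(h_o·2πr_oL) = 1/(24.7×2π×0.24×24.7) = 0.001087 K/W
R_total = 0.1222 K/W
Q = ΔT/R_total = 91/0.1222

Q ≈ 745 W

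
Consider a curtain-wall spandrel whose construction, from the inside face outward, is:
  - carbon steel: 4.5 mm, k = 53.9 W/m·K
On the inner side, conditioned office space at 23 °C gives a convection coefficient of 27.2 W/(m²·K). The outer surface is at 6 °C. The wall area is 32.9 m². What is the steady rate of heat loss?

Model the wall as resistances in series:
R_inner film = 1/(h_i·A) = 1/(27.2×32.9) = 0.001117 K/W
R_carbon steel = L/(kA) = 0.0045/(53.9×32.9) = 2.538×10^-6 K/W
R_total = 0.00112 K/W
Q = ΔT / R_total = 17 / 0.00112

Q ≈ 15200 W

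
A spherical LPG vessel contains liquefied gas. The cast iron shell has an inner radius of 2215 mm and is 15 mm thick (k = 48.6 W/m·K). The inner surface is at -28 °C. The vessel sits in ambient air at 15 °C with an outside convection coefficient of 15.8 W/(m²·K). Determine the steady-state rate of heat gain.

Each spherical layer contributes R = (1/r_i − 1/r_o)/(4πk):
R_cast iron shell = (1/2.215 − 1/2.23)/(4π×48.6) = 4.972×10^-6 K/W
R_outer film = 1/(h·4πr_o²) = 1/(15.8×4π×2.23²) = 0.001013 K/W
R_total = 0.001018 K/W
Q = ΔT/R_total = 43/0.001018

Q ≈ 42200 W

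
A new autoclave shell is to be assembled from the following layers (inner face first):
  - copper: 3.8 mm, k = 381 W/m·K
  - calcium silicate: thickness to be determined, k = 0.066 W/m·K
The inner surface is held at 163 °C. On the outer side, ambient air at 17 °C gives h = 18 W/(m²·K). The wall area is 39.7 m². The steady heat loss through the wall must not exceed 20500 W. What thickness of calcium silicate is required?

Series thermal resistances:
R_copper = L/(kA) = 0.0038/(381×39.7) = 2.512×10^-7 K/W
R_outer film = 1/(h_o·A) = 1/(18×39.7) = 0.001399 K/W
Sum of the known resistances R_other = 0.0014 K/W
Required total resistance R_tot = ΔT/Q_allow = 146/20500 = 0.007122 K/W
R_calcium silicate = R_tot − R_other = 0.005722 K/W
L = R·k·A = 0.005722×0.066×39.7

L ≈ 15 mm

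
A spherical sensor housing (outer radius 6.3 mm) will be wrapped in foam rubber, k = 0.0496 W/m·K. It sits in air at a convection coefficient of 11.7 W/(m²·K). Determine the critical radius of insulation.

r_cr ≈ 8.48 mm

For a sphere r_cr = 2k/h = 2×0.0496/11.7
r_cr = 8.48 mm; since the bare radius (6.3 mm) is below r_cr, adding a thin layer of insulation will *increase* heat loss.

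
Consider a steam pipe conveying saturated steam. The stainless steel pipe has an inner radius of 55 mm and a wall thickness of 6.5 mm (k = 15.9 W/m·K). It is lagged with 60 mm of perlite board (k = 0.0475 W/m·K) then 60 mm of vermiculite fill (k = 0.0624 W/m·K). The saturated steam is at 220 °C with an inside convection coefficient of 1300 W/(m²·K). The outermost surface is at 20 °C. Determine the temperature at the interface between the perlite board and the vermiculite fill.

T ≈ 81.9 °C

Radial resistances (cylindrical: R_cond = ln(r_o/r_i)/(2πkL), R_conv = 1/(h·2πrL)):
R_inner film = 1/(h_i·2πr₁L) = 1/(1300×2π×0.055×1) = 0.002226 K/W
R_stainless steel pipe wall = ln(61.5/55)/(2π×15.9×1) = 0.001118 K/W
R_perlite board = ln(121.5/61.5)/(2π×0.0475×1) = 2.281 K/W
R_vermiculite fill = ln(181.5/121.5)/(2π×0.0624×1) = 1.024 K/W
R_total = 3.308 K/W
Q = ΔT/R_total = 200/3.308
Q = 60.5 W/m
T_interface = T_inner − Q·ΣR(inner→interface) = 220 − 60.5×2.285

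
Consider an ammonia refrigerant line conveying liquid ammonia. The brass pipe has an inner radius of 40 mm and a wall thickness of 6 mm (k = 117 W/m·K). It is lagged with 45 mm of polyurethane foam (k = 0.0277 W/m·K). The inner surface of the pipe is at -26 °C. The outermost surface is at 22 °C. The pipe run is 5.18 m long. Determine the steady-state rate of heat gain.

Cylindrical conduction, so R = ln(r₂/r₁)/(2πkL) per layer, in series:
R_brass pipe wall = ln(46/40)/(2π×117×5.18) = 3.67×10^-5 K/W
R_polyurethane foam = ln(91/46)/(2π×0.0277×5.18) = 0.7567 K/W
R_total = 0.7568 K/W
Q = ΔT/R_total = 48/0.7568

Q ≈ 63.4 W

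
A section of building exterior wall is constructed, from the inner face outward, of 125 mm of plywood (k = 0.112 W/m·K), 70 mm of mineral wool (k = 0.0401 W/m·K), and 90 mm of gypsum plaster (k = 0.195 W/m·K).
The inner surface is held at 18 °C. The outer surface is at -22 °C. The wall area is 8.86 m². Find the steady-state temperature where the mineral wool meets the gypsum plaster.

T ≈ -16.4 °C

Thermal resistances in series:
R_plywood = L/(kA) = 0.125/(0.112×8.86) = 0.126 K/W
R_mineral wool = L/(kA) = 0.07/(0.0401×8.86) = 0.197 K/W
R_gypsum plaster = L/(kA) = 0.09/(0.195×8.86) = 0.05209 K/W
R_total = 0.3751 K/W;  Q = ΔT/R_total = 40/0.3751 = 106.6 W
T_interface = T_inner − Q·ΣR(inner→interface) = 18 − 107×0.323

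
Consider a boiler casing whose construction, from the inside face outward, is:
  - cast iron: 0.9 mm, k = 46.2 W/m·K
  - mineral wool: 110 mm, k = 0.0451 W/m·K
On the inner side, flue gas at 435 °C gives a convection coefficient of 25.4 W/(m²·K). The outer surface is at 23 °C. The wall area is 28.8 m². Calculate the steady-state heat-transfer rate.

Q ≈ 4790 W

Treating each layer as a thermal resistance in series:
R_inner film = 1/(h_i·A) = 1/(25.4×28.8) = 0.001367 K/W
R_cast iron = L/(kA) = 0.0009/(46.2×28.8) = 6.764×10^-7 K/W
R_mineral wool = L/(kA) = 0.11/(0.0451×28.8) = 0.08469 K/W
R_total = 0.08606 K/W
Q = ΔT / R_total = 412 / 0.08606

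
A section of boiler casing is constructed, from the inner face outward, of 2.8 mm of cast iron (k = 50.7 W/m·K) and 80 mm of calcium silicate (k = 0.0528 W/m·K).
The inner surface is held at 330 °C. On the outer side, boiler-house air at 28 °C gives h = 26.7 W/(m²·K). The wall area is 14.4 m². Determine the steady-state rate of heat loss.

Q ≈ 2800 W

Treating each layer as a thermal resistance in series:
R_cast iron = L/(kA) = 0.0028/(50.7×14.4) = 3.835×10^-6 K/W
R_calcium silicate = L/(kA) = 0.08/(0.0528×14.4) = 0.1052 K/W
R_outer film = 1/(h_o·A) = 1/(26.7×14.4) = 0.002601 K/W
R_total = 0.1078 K/W
Q = ΔT / R_total = 302 / 0.1078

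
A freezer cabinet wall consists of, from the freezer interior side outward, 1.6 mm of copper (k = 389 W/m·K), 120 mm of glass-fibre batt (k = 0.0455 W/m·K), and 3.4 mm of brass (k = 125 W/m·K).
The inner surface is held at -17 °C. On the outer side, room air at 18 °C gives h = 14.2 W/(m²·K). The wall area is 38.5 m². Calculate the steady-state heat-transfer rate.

Q ≈ 498 W

Using the resistance-network approach (series):
R_copper = L/(kA) = 0.0016/(389×38.5) = 1.068×10^-7 K/W
R_glass-fibre batt = L/(kA) = 0.12/(0.0455×38.5) = 0.0685 K/W
R_brass = L/(kA) = 0.0034/(125×38.5) = 7.065×10^-7 K/W
R_outer film = 1/(h_o·A) = 1/(14.2×38.5) = 0.001829 K/W
R_total = 0.07033 K/W
Q = ΔT / R_total = 35 / 0.07033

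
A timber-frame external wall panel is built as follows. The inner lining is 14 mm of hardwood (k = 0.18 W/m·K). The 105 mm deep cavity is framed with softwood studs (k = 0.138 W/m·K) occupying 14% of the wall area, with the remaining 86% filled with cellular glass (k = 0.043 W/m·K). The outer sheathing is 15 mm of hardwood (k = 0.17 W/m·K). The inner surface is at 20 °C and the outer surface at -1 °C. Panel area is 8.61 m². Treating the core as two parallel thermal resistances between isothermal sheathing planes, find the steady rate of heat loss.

Sheathing layers in series; stud and cavity paths in parallel between them.
R_inner = 0.014/(0.18×8.61) = 0.009033 K/W
R_stud  = 0.105/(0.138×0.14×8.61) = 0.6312 K/W
R_cav   = 0.105/(0.043×0.86×8.61) = 0.3298 K/W
1/R_core = 1/R_stud + 1/R_cav → R_core = 0.2166 K/W
R_outer = 0.015/(0.17×8.61) = 0.01025 K/W
R_total = 0.2359 K/W
Q = ΔT/R_total = 21/0.2359

Q ≈ 89 W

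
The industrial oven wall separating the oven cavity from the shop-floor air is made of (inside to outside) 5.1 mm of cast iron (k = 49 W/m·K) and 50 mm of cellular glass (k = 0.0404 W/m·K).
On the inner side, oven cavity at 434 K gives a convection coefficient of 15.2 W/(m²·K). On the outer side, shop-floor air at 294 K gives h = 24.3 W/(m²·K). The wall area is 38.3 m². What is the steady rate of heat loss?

Q ≈ 3990 W

Series thermal resistances:
R_inner film = 1/(h_i·A) = 1/(15.2×38.3) = 0.001718 K/W
R_cast iron = L/(kA) = 0.0051/(49×38.3) = 2.718×10^-6 K/W
R_cellular glass = L/(kA) = 0.05/(0.0404×38.3) = 0.03231 K/W
R_outer film = 1/(h_o·A) = 1/(24.3×38.3) = 0.001074 K/W
R_total = 0.03511 K/W
Q = ΔT / R_total = 140 / 0.03511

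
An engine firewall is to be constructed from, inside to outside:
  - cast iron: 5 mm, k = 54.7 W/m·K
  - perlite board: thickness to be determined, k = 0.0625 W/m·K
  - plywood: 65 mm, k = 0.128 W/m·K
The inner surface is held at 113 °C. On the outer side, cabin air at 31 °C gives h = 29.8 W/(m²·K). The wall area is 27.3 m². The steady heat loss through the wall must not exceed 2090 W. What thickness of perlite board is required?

Treating each layer as a thermal resistance in series:
R_cast iron = L/(kA) = 0.005/(54.7×27.3) = 3.348×10^-6 K/W
R_plywood = L/(kA) = 0.065/(0.128×27.3) = 0.0186 K/W
R_outer film = 1/(h_o·A) = 1/(29.8×27.3) = 0.001229 K/W
Sum of the known resistances R_other = 0.01983 K/W
Required total resistance R_tot = ΔT/Q_allow = 82/2090 = 0.03923 K/W
R_perlite board = R_tot − R_other = 0.0194 K/W
L = R·k·A = 0.0194×0.0625×27.3

L ≈ 33.1 mm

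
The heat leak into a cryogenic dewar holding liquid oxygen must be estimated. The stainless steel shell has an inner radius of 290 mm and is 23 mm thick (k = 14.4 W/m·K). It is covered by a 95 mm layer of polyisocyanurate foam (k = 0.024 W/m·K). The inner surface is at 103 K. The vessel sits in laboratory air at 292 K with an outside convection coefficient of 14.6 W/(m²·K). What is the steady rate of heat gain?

Spherical conduction: R = (1/r_in − 1/r_out)/(4πk) per layer; series-sum.
R_stainless steel shell = (1/0.29 − 1/0.313)/(4π×14.4) = 0.0014 K/W
R_polyisocyanurate foam = (1/0.313 − 1/0.408)/(4π×0.024) = 2.467 K/W
R_outer film = 1/(h·4πr_o²) = 1/(14.6×4π×0.408²) = 0.03274 K/W
R_total = 2.501 K/W
Q = ΔT/R_total = 189/2.501

Q ≈ 75.6 W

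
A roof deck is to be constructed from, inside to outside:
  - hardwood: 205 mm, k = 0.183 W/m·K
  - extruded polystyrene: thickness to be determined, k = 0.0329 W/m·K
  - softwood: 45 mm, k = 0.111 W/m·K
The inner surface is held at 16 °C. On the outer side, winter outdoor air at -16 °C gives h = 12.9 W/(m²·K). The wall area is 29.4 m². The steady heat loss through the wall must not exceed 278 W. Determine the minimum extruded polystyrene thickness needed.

L ≈ 58.6 mm

Treating each layer as a thermal resistance in series:
R_hardwood = L/(kA) = 0.205/(0.183×29.4) = 0.0381 K/W
R_softwood = L/(kA) = 0.045/(0.111×29.4) = 0.01379 K/W
R_outer film = 1/(h_o·A) = 1/(12.9×29.4) = 0.002637 K/W
Sum of the known resistances R_other = 0.05453 K/W
Required total resistance R_tot = ΔT/Q_allow = 32/278 = 0.1151 K/W
R_extruded polystyrene = R_tot − R_other = 0.06058 K/W
L = R·k·A = 0.06058×0.0329×29.4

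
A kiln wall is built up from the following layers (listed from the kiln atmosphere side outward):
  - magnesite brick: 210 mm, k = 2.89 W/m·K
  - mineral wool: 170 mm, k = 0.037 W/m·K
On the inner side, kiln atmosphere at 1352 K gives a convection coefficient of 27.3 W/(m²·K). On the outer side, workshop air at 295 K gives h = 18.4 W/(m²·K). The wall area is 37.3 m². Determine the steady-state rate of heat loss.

Q ≈ 8290 W

Series thermal resistances:
R_inner film = 1/(h_i·A) = 1/(27.3×37.3) = 9.82×10^-4 K/W
R_magnesite brick = L/(kA) = 0.21/(2.89×37.3) = 0.001948 K/W
R_mineral wool = L/(kA) = 0.17/(0.037×37.3) = 0.1232 K/W
R_outer film = 1/(h_o·A) = 1/(18.4×37.3) = 0.001457 K/W
R_total = 0.1276 K/W
Q = ΔT / R_total = 1057 / 0.1276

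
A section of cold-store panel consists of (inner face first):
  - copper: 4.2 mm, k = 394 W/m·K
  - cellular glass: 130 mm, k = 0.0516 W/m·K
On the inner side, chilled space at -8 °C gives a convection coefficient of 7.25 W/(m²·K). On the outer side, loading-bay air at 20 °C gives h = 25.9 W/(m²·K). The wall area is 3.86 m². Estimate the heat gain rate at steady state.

Treating each layer as a thermal resistance in series:
R_inner film = 1/(h_i·A) = 1/(7.25×3.86) = 0.03573 K/W
R_copper = L/(kA) = 0.0042/(394×3.86) = 2.762×10^-6 K/W
R_cellular glass = L/(kA) = 0.13/(0.0516×3.86) = 0.6527 K/W
R_outer film = 1/(h_o·A) = 1/(25.9×3.86) = 0.01 K/W
R_total = 0.6984 K/W
Q = ΔT / R_total = 28 / 0.6984

Q ≈ 40.1 W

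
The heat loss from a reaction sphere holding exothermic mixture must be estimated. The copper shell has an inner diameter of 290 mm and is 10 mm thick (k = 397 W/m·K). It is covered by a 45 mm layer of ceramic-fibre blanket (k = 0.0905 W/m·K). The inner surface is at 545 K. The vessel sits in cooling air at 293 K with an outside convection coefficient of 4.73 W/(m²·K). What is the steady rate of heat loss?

Q ≈ 148 W

Each spherical layer contributes R = (1/r_i − 1/r_o)/(4πk):
R_copper shell = (1/0.145 − 1/0.155)/(4π×397) = 8.919×10^-5 K/W
R_ceramic-fibre blanket = (1/0.155 − 1/0.2)/(4π×0.0905) = 1.276 K/W
R_outer film = 1/(h·4πr_o²) = 1/(4.73×4π×0.2²) = 0.4206 K/W
R_total = 1.697 K/W
Q = ΔT/R_total = 252/1.697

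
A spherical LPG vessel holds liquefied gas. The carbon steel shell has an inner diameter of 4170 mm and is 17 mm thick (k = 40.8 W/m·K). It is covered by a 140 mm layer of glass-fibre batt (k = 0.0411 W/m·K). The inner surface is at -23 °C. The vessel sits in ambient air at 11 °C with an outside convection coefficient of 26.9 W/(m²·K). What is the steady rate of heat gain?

Each spherical layer contributes R = (1/r_i − 1/r_o)/(4πk):
R_carbon steel shell = (1/2.085 − 1/2.102)/(4π×40.8) = 7.566×10^-6 K/W
R_glass-fibre batt = (1/2.102 − 1/2.242)/(4π×0.0411) = 0.05752 K/W
R_outer film = 1/(h·4πr_o²) = 1/(26.9×4π×2.242²) = 5.885×10^-4 K/W
R_total = 0.05811 K/W
Q = ΔT/R_total = 34/0.05811

Q ≈ 585 W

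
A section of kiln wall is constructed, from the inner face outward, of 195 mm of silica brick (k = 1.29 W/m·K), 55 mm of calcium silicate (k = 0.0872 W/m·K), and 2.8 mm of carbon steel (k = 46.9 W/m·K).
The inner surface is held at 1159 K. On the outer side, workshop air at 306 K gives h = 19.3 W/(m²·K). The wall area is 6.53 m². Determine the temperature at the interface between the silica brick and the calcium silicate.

Using the resistance-network approach (series):
R_silica brick = L/(kA) = 0.195/(1.29×6.53) = 0.02315 K/W
R_calcium silicate = L/(kA) = 0.055/(0.0872×6.53) = 0.09659 K/W
R_carbon steel = L/(kA) = 0.0028/(46.9×6.53) = 9.143×10^-6 K/W
R_outer film = 1/(h_o·A) = 1/(19.3×6.53) = 0.007935 K/W
R_total = 0.1277 K/W;  Q = ΔT/R_total = 853/0.1277 = 6681 W
T_interface = T_inner − Q·ΣR(inner→interface) = 1159 − 6680×0.02315

T ≈ 1000 K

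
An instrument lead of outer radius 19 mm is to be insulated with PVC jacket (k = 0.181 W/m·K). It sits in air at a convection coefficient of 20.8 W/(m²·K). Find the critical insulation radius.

For a cylinder r_cr = k/h = 0.181/20.8
r_cr = 8.7 mm; since the bare radius (19 mm) is above r_cr, any added insulation will reduce heat loss.

r_cr ≈ 8.7 mm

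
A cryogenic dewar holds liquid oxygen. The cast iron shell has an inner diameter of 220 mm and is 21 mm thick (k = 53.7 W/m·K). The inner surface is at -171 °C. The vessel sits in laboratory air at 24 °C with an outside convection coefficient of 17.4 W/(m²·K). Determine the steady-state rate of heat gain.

For a spherical shell R = (1/r₁ − 1/r₂)/(4πk); film R = 1/(h·4πr²). In series:
R_cast iron shell = (1/0.11 − 1/0.131)/(4π×53.7) = 0.00216 K/W
R_outer film = 1/(h·4πr_o²) = 1/(17.4×4π×0.131²) = 0.2665 K/W
R_total = 0.2687 K/W
Q = ΔT/R_total = 195/0.2687

Q ≈ 726 W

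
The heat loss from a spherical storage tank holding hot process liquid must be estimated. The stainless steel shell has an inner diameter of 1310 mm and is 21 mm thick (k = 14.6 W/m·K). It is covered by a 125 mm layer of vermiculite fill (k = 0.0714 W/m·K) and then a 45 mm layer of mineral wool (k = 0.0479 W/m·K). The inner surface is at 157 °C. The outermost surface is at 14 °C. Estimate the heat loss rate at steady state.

For a spherical shell R = (1/r₁ − 1/r₂)/(4πk); film R = 1/(h·4πr²). In series:
R_stainless steel shell = (1/0.655 − 1/0.676)/(4π×14.6) = 2.585×10^-4 K/W
R_vermiculite fill = (1/0.676 − 1/0.801)/(4π×0.0714) = 0.2573 K/W
R_mineral wool = (1/0.801 − 1/0.846)/(4π×0.0479) = 0.1103 K/W
R_total = 0.3679 K/W
Q = ΔT/R_total = 143/0.3679

Q ≈ 389 W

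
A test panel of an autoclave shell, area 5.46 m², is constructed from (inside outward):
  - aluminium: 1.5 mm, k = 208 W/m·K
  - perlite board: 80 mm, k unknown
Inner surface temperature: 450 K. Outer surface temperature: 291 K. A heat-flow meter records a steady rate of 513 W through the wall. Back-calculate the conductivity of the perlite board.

k ≈ 0.0473 W/(m·K)

Using the resistance-network approach (series):
R_aluminium = L/(kA) = 0.0015/(208×5.46) = 1.321×10^-6 K/W
Sum of known resistances R_other = 1.321×10^-6 K/W
Total R = ΔT/Q = 159/513 = 0.3099 K/W
R_perlite board = R_total − R_other = 0.3099 K/W
k = L/(R·A) = 0.08/(0.3099×5.46)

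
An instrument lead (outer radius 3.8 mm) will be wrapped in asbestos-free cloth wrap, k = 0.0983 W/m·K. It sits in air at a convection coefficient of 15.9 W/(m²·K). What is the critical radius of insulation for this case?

For a cylinder r_cr = k/h = 0.0983/15.9
r_cr = 6.18 mm; since the bare radius (3.8 mm) is below r_cr, adding a thin layer of insulation will *increase* heat loss.

r_cr ≈ 6.18 mm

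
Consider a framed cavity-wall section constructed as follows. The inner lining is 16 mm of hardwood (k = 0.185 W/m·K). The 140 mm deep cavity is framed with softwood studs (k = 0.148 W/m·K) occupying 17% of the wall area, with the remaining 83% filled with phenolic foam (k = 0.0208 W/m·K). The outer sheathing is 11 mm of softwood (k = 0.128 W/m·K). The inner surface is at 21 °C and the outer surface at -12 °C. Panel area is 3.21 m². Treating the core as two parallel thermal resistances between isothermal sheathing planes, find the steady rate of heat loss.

Sheathing layers in series; stud and cavity paths in parallel between them.
R_inner = 0.016/(0.185×3.21) = 0.02694 K/W
R_stud  = 0.14/(0.148×0.17×3.21) = 1.733 K/W
R_cav   = 0.14/(0.0208×0.83×3.21) = 2.526 K/W
1/R_core = 1/R_stud + 1/R_cav → R_core = 1.028 K/W
R_outer = 0.011/(0.128×3.21) = 0.02677 K/W
R_total = 1.082 K/W
Q = ΔT/R_total = 33/1.082

Q ≈ 30.5 W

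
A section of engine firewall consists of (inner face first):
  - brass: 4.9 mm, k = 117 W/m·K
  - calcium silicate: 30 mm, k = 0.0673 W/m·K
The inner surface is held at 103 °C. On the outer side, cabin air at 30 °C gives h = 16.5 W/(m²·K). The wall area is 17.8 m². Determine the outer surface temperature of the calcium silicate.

Thermal resistances in series:
R_brass = L/(kA) = 0.0049/(117×17.8) = 2.353×10^-6 K/W
R_calcium silicate = L/(kA) = 0.03/(0.0673×17.8) = 0.02504 K/W
R_outer film = 1/(h_o·A) = 1/(16.5×17.8) = 0.003405 K/W
R_total = 0.02845 K/W;  Q = ΔT/R_total = 73/0.02845 = 2566 W
T_interface = T_inner − Q·ΣR(inner→interface) = 103 − 2570×0.02505

T ≈ 38.7 °C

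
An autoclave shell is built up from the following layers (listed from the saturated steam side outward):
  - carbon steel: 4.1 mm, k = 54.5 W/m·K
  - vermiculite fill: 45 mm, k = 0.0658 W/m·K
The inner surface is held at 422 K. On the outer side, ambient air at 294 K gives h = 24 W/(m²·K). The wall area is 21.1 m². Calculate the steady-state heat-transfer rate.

Q ≈ 3720 W

Model the wall as resistances in series:
R_carbon steel = L/(kA) = 0.0041/(54.5×21.1) = 3.565×10^-6 K/W
R_vermiculite fill = L/(kA) = 0.045/(0.0658×21.1) = 0.03241 K/W
R_outer film = 1/(h_o·A) = 1/(24×21.1) = 0.001975 K/W
R_total = 0.03439 K/W
Q = ΔT / R_total = 128 / 0.03439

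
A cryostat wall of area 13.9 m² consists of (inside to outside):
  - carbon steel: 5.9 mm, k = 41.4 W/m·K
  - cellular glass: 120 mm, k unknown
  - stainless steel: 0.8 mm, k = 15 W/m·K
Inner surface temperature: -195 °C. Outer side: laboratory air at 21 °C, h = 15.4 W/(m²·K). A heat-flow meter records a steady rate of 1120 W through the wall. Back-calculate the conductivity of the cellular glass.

k ≈ 0.0459 W/(m·K)

Model the wall as resistances in series:
R_carbon steel = L/(kA) = 0.0059/(41.4×13.9) = 1.025×10^-5 K/W
R_stainless steel = L/(kA) = 0.0008/(15×13.9) = 3.837×10^-6 K/W
R_outer film = 1/(h_o·A) = 1/(15.4×13.9) = 0.004672 K/W
Sum of known resistances R_other = 0.004686 K/W
Total R = ΔT/Q = 216/1120 = 0.1929 K/W
R_cellular glass = R_total − R_other = 0.1882 K/W
k = L/(R·A) = 0.12/(0.1882×13.9)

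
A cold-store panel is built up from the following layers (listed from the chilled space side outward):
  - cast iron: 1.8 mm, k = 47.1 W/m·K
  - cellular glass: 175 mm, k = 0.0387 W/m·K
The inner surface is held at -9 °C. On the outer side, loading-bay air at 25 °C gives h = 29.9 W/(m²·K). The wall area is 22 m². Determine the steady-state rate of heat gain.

Treating each layer as a thermal resistance in series:
R_cast iron = L/(kA) = 0.0018/(47.1×22) = 1.737×10^-6 K/W
R_cellular glass = L/(kA) = 0.175/(0.0387×22) = 0.2055 K/W
R_outer film = 1/(h_o·A) = 1/(29.9×22) = 0.00152 K/W
R_total = 0.2071 K/W
Q = ΔT / R_total = 34 / 0.2071

Q ≈ 164 W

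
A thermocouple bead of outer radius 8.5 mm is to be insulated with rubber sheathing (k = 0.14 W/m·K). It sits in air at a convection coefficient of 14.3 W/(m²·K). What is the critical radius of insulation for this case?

For a sphere r_cr = 2k/h = 2×0.14/14.3
r_cr = 19.6 mm; since the bare radius (8.5 mm) is below r_cr, adding a thin layer of insulation will *increase* heat loss.

r_cr ≈ 19.6 mm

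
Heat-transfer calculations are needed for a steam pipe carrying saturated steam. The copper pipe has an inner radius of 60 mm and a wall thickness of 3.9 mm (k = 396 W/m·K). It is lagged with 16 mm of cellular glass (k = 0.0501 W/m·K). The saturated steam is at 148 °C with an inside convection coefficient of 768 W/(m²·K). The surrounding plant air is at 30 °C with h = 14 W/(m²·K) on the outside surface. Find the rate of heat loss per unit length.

q′ ≈ 138 W/m

Per-layer cylindrical resistances, series-summed:
R_inner film = 1/(h_i·2πr₁L) = 1/(768×2π×0.06×1) = 0.003454 K/W
R_copper pipe wall = ln(63.9/60)/(2π×396×1) = 2.531×10^-5 K/W
R_cellular glass = ln(79.9/63.9)/(2π×0.0501×1) = 0.7099 K/W
R_outer film = 1/(h_o·2πr_oL) = 1/(14×2π×0.0799×1) = 0.1423 K/W
R_total = 0.8556 K/W
Q = ΔT/R_total = 118/0.8556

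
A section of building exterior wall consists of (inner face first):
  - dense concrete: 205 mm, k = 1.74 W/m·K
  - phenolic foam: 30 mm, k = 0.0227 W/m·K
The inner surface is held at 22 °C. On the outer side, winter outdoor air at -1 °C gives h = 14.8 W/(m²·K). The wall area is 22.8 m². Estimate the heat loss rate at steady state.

Thermal resistances in series:
R_dense concrete = L/(kA) = 0.205/(1.74×22.8) = 0.005167 K/W
R_phenolic foam = L/(kA) = 0.03/(0.0227×22.8) = 0.05796 K/W
R_outer film = 1/(h_o·A) = 1/(14.8×22.8) = 0.002963 K/W
R_total = 0.0661 K/W
Q = ΔT / R_total = 23 / 0.0661

Q ≈ 348 W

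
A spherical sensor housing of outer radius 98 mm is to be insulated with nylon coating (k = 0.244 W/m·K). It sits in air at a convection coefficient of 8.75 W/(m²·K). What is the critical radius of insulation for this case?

For a sphere r_cr = 2k/h = 2×0.244/8.75
r_cr = 55.8 mm; since the bare radius (98 mm) is above r_cr, any added insulation will reduce heat loss.

r_cr ≈ 55.8 mm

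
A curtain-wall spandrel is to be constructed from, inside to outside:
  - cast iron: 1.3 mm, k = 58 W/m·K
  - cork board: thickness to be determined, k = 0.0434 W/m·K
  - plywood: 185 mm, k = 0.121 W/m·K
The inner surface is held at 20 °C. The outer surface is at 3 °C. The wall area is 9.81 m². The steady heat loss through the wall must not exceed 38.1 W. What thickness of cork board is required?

Treating each layer as a thermal resistance in series:
R_cast iron = L/(kA) = 0.0013/(58×9.81) = 2.285×10^-6 K/W
R_plywood = L/(kA) = 0.185/(0.121×9.81) = 0.1559 K/W
Sum of the known resistances R_other = 0.1559 K/W
Required total resistance R_tot = ΔT/Q_allow = 17/38.1 = 0.4462 K/W
R_cork board = R_tot − R_other = 0.2903 K/W
L = R·k·A = 0.2903×0.0434×9.81

L ≈ 124 mm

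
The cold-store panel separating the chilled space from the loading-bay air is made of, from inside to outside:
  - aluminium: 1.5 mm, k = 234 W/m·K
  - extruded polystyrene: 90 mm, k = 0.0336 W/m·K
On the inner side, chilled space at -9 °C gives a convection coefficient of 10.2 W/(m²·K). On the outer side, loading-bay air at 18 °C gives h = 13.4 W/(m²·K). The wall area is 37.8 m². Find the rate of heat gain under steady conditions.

Model the wall as resistances in series:
R_inner film = 1/(h_i·A) = 1/(10.2×37.8) = 0.002594 K/W
R_aluminium = L/(kA) = 0.0015/(234×37.8) = 1.696×10^-7 K/W
R_extruded polystyrene = L/(kA) = 0.09/(0.0336×37.8) = 0.07086 K/W
R_outer film = 1/(h_o·A) = 1/(13.4×37.8) = 0.001974 K/W
R_total = 0.07543 K/W
Q = ΔT / R_total = 27 / 0.07543

Q ≈ 358 W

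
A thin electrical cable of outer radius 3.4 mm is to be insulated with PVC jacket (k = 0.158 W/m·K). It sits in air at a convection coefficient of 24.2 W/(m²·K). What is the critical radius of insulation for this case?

For a cylinder r_cr = k/h = 0.158/24.2
r_cr = 6.53 mm; since the bare radius (3.4 mm) is below r_cr, adding a thin layer of insulation will *increase* heat loss.

r_cr ≈ 6.53 mm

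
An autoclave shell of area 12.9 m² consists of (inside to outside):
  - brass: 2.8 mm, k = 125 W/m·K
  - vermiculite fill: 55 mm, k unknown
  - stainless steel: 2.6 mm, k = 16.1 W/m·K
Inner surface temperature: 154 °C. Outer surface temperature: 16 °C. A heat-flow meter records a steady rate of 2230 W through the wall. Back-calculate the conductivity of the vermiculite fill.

Model the wall as resistances in series:
R_brass = L/(kA) = 0.0028/(125×12.9) = 1.736×10^-6 K/W
R_stainless steel = L/(kA) = 0.0026/(16.1×12.9) = 1.252×10^-5 K/W
Sum of known resistances R_other = 1.426×10^-5 K/W
Total R = ΔT/Q = 138/2230 = 0.06188 K/W
R_vermiculite fill = R_total − R_other = 0.06187 K/W
k = L/(R·A) = 0.055/(0.06187×12.9)

k ≈ 0.0689 W/(m·K)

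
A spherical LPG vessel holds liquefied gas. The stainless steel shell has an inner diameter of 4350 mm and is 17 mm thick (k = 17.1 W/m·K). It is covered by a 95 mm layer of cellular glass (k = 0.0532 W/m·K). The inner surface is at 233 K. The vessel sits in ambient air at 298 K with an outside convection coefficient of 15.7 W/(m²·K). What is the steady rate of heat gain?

Spherical conduction: R = (1/r_in − 1/r_out)/(4πk) per layer; series-sum.
R_stainless steel shell = (1/2.175 − 1/2.192)/(4π×17.1) = 1.659×10^-5 K/W
R_cellular glass = (1/2.192 − 1/2.287)/(4π×0.0532) = 0.02835 K/W
R_outer film = 1/(h·4πr_o²) = 1/(15.7×4π×2.287²) = 9.691×10^-4 K/W
R_total = 0.02933 K/W
Q = ΔT/R_total = 65/0.02933

Q ≈ 2220 W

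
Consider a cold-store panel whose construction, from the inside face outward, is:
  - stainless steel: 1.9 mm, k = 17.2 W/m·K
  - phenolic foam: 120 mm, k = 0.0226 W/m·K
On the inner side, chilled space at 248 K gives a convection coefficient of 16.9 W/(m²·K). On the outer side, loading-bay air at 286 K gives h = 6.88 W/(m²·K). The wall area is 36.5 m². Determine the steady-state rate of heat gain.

Q ≈ 252 W

Treating each layer as a thermal resistance in series:
R_inner film = 1/(h_i·A) = 1/(16.9×36.5) = 0.001621 K/W
R_stainless steel = L/(kA) = 0.0019/(17.2×36.5) = 3.026×10^-6 K/W
R_phenolic foam = L/(kA) = 0.12/(0.0226×36.5) = 0.1455 K/W
R_outer film = 1/(h_o·A) = 1/(6.88×36.5) = 0.003982 K/W
R_total = 0.1511 K/W
Q = ΔT / R_total = 38 / 0.1511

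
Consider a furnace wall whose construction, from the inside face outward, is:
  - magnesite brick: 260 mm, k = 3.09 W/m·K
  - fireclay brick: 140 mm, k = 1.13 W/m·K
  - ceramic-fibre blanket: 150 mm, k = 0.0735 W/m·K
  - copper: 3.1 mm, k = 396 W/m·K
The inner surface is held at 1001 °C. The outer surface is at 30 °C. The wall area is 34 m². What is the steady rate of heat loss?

Q ≈ 14700 W

Using the resistance-network approach (series):
R_magnesite brick = L/(kA) = 0.26/(3.09×34) = 0.002475 K/W
R_fireclay brick = L/(kA) = 0.14/(1.13×34) = 0.003644 K/W
R_ceramic-fibre blanket = L/(kA) = 0.15/(0.0735×34) = 0.06002 K/W
R_copper = L/(kA) = 0.0031/(396×34) = 2.302×10^-7 K/W
R_total = 0.06614 K/W
Q = ΔT / R_total = 971 / 0.06614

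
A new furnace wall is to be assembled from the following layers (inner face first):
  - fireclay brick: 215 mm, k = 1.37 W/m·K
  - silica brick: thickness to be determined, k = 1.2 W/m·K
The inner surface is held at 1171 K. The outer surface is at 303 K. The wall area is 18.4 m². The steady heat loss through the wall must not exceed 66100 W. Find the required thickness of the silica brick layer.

L ≈ 102 mm

Series thermal resistances:
R_fireclay brick = L/(kA) = 0.215/(1.37×18.4) = 0.008529 K/W
Sum of the known resistances R_other = 0.008529 K/W
Required total resistance R_tot = ΔT/Q_allow = 868/66100 = 0.01313 K/W
R_silica brick = R_tot − R_other = 0.004603 K/W
L = R·k·A = 0.004603×1.2×18.4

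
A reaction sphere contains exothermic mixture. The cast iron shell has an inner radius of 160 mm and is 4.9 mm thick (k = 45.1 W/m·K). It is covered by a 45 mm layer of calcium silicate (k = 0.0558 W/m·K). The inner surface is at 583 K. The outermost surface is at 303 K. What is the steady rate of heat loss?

Q ≈ 151 W

For a spherical shell R = (1/r₁ − 1/r₂)/(4πk); film R = 1/(h·4πr²). In series:
R_cast iron shell = (1/0.16 − 1/0.1649)/(4π×45.1) = 3.277×10^-4 K/W
R_calcium silicate = (1/0.1649 − 1/0.2099)/(4π×0.0558) = 1.854 K/W
R_total = 1.854 K/W
Q = ΔT/R_total = 280/1.854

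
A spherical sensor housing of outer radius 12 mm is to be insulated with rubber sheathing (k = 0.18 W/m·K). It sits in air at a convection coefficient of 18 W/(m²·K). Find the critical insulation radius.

For a sphere r_cr = 2k/h = 2×0.18/18
r_cr = 20 mm; since the bare radius (12 mm) is below r_cr, adding a thin layer of insulation will *increase* heat loss.

r_cr ≈ 20 mm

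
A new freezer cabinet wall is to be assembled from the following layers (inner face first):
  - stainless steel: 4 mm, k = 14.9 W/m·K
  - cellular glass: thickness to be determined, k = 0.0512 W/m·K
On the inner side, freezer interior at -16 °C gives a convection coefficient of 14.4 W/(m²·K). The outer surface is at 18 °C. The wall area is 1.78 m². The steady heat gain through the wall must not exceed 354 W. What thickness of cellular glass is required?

Treating each layer as a thermal resistance in series:
R_inner film = 1/(h_i·A) = 1/(14.4×1.78) = 0.03901 K/W
R_stainless steel = L/(kA) = 0.004/(14.9×1.78) = 1.508×10^-4 K/W
Sum of the known resistances R_other = 0.03916 K/W
Required total resistance R_tot = ΔT/Q_allow = 34/354 = 0.09605 K/W
R_cellular glass = R_tot − R_other = 0.05688 K/W
L = R·k·A = 0.05688×0.0512×1.78

L ≈ 5.18 mm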